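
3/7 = 0.43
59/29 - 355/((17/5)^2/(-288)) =8846.33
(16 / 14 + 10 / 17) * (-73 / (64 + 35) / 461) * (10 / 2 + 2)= -15038 / 775863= -0.02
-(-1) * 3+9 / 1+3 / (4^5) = 12291 / 1024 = 12.00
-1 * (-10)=10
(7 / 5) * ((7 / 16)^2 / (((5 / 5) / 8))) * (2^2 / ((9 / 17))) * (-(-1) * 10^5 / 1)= 14577500 / 9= 1619722.22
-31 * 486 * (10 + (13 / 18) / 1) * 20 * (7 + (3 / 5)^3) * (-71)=41381634888 / 25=1655265395.52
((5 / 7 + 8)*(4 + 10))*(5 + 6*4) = 3538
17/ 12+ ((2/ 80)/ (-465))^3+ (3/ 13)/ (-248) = 1.42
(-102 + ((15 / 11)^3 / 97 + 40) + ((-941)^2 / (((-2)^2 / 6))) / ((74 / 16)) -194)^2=82327133839.75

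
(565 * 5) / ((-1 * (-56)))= 2825 / 56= 50.45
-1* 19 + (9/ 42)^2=-3715/ 196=-18.95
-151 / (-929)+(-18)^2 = 301147 / 929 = 324.16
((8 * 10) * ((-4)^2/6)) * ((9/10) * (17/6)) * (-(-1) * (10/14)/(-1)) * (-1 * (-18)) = -48960/7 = -6994.29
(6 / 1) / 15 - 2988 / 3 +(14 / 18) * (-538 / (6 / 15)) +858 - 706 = -1889.71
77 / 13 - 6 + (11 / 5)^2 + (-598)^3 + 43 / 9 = -625503008693 / 2925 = -213847182.46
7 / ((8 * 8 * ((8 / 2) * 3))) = 7 / 768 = 0.01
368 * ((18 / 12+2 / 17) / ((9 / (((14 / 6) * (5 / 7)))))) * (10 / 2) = 253000 / 459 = 551.20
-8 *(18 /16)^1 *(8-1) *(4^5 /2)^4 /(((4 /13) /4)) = -56281251446784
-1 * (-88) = 88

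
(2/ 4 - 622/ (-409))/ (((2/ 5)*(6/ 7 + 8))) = 57855/ 101432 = 0.57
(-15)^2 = 225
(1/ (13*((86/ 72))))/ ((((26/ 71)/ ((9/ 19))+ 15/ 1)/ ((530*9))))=109729080/ 5634161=19.48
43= 43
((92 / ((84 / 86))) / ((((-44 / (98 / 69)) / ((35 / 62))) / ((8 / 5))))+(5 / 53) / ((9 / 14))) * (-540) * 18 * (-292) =-7377780.28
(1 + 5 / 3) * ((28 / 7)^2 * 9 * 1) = 384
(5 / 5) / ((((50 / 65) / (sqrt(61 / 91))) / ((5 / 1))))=sqrt(5551) / 14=5.32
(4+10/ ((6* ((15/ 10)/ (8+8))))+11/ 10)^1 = 2059/ 90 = 22.88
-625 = -625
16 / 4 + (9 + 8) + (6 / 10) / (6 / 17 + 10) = 18531 / 880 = 21.06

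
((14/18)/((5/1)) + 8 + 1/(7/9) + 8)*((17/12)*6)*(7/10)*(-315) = -32689.30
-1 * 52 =-52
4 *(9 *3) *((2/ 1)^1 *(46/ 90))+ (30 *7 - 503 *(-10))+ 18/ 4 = 53549/ 10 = 5354.90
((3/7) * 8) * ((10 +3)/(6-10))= -78/7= -11.14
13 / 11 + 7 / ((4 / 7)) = 591 / 44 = 13.43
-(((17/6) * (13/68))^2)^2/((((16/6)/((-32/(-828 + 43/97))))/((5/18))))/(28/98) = -96964595/79897964544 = -0.00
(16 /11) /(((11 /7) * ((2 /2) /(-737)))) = -7504 /11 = -682.18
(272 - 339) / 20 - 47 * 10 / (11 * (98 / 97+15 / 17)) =-17800777 / 686620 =-25.93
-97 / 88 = -1.10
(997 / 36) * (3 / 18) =997 / 216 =4.62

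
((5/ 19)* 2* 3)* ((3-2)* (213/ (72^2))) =355/ 5472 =0.06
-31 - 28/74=-1161/37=-31.38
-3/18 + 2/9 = 1/18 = 0.06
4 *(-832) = -3328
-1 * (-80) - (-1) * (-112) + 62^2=3812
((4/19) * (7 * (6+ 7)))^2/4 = 33124/361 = 91.76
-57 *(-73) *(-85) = -353685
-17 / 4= -4.25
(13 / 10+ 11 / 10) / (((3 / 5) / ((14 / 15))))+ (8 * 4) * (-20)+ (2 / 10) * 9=-634.47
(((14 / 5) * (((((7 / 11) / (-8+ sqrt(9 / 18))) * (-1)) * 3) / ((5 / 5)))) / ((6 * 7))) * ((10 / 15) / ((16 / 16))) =14 * sqrt(2) / 20955+ 224 / 20955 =0.01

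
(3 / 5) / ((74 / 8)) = 12 / 185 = 0.06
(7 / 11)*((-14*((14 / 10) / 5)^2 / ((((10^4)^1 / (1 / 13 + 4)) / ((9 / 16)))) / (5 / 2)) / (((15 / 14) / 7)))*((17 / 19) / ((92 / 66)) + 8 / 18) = -10656293473 / 23434125000000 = -0.00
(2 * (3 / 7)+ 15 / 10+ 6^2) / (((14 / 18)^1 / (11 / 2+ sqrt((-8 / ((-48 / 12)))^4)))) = 468.51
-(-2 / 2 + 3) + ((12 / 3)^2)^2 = 254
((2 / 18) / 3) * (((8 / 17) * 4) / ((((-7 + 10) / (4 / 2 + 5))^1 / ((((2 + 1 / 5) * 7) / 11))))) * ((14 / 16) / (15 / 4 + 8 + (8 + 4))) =5488 / 654075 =0.01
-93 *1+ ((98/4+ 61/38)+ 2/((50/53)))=-30768/475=-64.77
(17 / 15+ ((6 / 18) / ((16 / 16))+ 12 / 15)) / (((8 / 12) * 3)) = 17 / 15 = 1.13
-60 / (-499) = 60 / 499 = 0.12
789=789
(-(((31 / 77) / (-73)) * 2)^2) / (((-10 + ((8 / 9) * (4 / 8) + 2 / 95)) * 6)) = 273885 / 128783832716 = 0.00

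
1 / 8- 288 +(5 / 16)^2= -287.78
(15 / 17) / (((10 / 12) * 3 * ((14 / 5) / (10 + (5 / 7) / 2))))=2175 / 1666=1.31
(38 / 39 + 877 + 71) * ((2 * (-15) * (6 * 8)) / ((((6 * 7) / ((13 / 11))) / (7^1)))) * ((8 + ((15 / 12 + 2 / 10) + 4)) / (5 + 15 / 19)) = -75663244 / 121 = -625316.07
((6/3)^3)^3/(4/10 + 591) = 0.87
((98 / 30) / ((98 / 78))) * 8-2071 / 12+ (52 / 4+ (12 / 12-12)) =-8987 / 60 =-149.78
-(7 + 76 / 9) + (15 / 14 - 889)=-113825 / 126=-903.37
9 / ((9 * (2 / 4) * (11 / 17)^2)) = 578 / 121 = 4.78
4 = 4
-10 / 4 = -5 / 2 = -2.50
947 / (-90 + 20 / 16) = -3788 / 355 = -10.67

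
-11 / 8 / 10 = -11 / 80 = -0.14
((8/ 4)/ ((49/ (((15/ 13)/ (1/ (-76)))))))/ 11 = -2280/ 7007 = -0.33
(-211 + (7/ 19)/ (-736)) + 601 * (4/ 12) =-447509/ 41952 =-10.67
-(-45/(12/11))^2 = -27225/16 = -1701.56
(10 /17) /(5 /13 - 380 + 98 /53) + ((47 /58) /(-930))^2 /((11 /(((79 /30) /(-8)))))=-52923842646819047 /33987341800466208000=-0.00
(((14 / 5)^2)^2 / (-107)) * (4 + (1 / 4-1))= -1.87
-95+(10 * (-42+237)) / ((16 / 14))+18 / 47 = 302987 / 188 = 1611.63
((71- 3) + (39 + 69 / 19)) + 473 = 11089 / 19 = 583.63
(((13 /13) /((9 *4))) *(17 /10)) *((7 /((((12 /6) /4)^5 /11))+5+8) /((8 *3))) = 42109 /8640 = 4.87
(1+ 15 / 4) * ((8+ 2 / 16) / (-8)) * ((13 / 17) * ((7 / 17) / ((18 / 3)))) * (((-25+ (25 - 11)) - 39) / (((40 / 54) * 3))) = 1685775 / 295936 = 5.70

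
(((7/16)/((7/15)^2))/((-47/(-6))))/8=675/21056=0.03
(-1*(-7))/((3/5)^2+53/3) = 525/1352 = 0.39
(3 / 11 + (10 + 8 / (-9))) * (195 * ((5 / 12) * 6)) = 301925 / 66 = 4574.62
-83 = -83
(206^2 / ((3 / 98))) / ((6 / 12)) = 8317456 / 3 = 2772485.33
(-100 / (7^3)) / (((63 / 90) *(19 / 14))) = -2000 / 6517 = -0.31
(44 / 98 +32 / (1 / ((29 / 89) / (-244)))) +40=10748910 / 266021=40.41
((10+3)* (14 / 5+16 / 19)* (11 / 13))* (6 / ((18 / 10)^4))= 951500 / 41553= 22.90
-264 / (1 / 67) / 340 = -4422 / 85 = -52.02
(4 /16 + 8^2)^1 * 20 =1285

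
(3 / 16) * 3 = 9 / 16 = 0.56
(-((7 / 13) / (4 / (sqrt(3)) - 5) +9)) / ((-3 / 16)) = 36256 / 767 - 448 * sqrt(3) / 2301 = 46.93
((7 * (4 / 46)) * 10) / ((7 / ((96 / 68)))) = 480 / 391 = 1.23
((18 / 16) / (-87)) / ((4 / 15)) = -45 / 928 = -0.05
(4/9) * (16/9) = 0.79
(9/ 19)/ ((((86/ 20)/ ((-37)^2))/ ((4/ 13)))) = 492840/ 10621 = 46.40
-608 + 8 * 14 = -496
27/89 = 0.30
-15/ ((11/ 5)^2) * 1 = -3.10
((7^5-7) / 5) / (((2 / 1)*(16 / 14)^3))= 36015 / 32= 1125.47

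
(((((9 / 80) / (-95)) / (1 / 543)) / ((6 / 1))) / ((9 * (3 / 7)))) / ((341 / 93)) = -1267 / 167200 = -0.01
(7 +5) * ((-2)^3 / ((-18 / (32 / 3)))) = 512 / 9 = 56.89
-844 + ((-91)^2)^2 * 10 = 685748766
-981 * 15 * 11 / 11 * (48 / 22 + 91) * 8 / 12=-10055250 / 11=-914113.64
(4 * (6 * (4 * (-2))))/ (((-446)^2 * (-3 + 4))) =-48/ 49729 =-0.00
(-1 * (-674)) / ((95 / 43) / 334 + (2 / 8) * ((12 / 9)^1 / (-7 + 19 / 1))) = 174239784 / 8891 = 19597.32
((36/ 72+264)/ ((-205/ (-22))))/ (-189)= -5819/ 38745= -0.15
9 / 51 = 3 / 17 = 0.18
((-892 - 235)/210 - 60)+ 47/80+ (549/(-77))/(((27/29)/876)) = -125168639/18480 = -6773.19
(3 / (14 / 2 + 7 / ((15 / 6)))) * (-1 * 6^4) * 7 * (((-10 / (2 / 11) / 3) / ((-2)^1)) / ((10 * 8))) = -4455 / 14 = -318.21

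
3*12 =36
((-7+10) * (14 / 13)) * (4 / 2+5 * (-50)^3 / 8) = -3281166 / 13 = -252397.38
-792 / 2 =-396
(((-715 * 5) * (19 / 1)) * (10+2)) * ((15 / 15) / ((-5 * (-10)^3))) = -8151 / 50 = -163.02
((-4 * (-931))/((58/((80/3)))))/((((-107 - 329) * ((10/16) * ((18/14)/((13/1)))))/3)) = -5422144/28449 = -190.59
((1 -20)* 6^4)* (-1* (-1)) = -24624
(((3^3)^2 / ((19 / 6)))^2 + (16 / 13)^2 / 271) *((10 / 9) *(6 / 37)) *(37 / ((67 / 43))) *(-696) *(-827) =144579109132579273600 / 1107740413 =130517138704.93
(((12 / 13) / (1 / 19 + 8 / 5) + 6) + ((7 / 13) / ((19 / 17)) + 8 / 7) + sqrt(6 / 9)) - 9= -221726 / 271453 + sqrt(6) / 3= -0.00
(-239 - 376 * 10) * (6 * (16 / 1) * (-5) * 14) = 26873280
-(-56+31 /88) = 4897 /88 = 55.65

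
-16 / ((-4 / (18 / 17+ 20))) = 1432 / 17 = 84.24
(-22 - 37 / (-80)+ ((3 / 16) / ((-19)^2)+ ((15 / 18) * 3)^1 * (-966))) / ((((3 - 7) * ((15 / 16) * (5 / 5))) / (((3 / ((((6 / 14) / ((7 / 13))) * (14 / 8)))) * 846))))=1183932.06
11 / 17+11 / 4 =231 / 68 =3.40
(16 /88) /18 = 1 /99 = 0.01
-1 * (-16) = 16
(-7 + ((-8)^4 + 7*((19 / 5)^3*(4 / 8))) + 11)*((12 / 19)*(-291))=-1873480698 / 2375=-788833.98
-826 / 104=-413 / 52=-7.94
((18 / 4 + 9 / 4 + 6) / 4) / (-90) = -17 / 480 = -0.04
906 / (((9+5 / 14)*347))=12684 / 45457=0.28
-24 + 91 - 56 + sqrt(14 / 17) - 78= -67 + sqrt(238) / 17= -66.09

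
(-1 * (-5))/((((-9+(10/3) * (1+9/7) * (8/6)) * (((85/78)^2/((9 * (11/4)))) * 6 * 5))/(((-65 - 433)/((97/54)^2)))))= -2295993055356/4962541825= -462.66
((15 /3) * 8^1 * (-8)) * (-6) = 1920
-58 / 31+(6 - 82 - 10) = -2724 / 31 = -87.87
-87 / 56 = -1.55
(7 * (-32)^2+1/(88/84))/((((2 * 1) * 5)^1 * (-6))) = -157717/1320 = -119.48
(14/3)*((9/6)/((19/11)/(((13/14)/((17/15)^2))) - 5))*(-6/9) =150150/84001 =1.79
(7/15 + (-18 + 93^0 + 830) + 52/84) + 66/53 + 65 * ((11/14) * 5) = 3972253/3710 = 1070.69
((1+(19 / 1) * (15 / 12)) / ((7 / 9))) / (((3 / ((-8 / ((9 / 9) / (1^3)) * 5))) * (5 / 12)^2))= -85536 / 35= -2443.89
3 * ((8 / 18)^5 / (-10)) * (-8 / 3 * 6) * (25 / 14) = 20480 / 137781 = 0.15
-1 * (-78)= 78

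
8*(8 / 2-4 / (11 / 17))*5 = -960 / 11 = -87.27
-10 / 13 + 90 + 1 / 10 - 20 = 9013 / 130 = 69.33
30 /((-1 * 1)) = -30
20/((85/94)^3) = 3322336/122825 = 27.05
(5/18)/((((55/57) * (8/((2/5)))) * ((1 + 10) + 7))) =19/23760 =0.00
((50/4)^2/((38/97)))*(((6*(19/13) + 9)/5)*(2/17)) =2800875/16796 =166.76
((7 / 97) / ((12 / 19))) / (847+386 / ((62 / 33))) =4123 / 37976664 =0.00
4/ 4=1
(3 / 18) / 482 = 1 / 2892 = 0.00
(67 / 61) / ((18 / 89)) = 5963 / 1098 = 5.43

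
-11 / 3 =-3.67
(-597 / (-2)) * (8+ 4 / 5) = 13134 / 5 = 2626.80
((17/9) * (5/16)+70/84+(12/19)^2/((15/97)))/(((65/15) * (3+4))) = 1040489/7884240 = 0.13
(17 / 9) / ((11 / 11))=17 / 9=1.89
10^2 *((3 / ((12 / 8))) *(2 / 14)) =200 / 7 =28.57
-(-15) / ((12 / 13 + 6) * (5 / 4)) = 26 / 15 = 1.73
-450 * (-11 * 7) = 34650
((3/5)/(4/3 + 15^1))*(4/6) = 6/245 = 0.02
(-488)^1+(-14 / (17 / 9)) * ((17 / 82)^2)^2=-11032080463 / 22606088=-488.01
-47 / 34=-1.38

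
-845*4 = -3380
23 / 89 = 0.26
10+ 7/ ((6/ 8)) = 58/ 3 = 19.33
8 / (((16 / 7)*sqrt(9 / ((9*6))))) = 7*sqrt(6) / 2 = 8.57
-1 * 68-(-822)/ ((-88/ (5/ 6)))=-6669/ 88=-75.78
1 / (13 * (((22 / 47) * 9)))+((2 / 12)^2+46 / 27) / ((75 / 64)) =866287 / 579150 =1.50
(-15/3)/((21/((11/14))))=-0.19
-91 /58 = -1.57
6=6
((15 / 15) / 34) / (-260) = -0.00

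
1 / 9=0.11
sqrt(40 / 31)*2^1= 4*sqrt(310) / 31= 2.27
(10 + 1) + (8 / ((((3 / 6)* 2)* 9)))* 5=139 / 9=15.44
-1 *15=-15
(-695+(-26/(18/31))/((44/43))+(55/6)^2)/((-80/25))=648185/3168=204.60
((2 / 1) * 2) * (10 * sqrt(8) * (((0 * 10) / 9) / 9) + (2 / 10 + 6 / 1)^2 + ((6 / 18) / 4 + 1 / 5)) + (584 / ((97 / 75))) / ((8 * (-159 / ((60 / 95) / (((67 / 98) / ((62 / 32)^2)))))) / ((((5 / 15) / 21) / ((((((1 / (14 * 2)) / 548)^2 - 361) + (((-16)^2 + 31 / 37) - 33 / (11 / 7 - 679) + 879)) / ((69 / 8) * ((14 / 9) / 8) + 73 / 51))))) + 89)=313544694595354105870734536927 / 2024263062367007406337157325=154.89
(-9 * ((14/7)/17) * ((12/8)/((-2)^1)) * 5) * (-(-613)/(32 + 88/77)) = 73.44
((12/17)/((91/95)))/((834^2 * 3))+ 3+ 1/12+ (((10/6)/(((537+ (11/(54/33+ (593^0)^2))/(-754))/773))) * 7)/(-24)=7528896029627918/3158650523489643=2.38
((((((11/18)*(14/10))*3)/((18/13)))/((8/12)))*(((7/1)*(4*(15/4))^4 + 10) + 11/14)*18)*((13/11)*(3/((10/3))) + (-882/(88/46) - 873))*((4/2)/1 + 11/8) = -63836396836407/800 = -79795496045.51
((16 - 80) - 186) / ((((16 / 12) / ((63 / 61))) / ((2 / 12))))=-7875 / 244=-32.27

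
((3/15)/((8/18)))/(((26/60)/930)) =12555/13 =965.77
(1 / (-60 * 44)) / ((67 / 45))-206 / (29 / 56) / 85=-136039907 / 29067280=-4.68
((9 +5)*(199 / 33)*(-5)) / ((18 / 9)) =-6965 / 33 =-211.06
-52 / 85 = -0.61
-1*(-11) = 11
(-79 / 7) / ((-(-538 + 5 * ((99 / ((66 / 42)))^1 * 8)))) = 79 / 13874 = 0.01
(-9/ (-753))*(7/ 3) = 7/ 251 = 0.03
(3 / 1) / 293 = 3 / 293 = 0.01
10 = 10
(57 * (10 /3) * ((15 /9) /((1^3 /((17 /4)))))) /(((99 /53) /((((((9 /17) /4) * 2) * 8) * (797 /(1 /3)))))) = 3648086.36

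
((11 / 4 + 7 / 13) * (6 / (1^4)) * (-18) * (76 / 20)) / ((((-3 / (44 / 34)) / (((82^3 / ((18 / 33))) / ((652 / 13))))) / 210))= 6827900639868 / 2771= 2464056528.28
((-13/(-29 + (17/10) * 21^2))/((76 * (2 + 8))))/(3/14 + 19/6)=-273/38888972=-0.00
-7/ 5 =-1.40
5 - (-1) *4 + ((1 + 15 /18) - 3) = 47 /6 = 7.83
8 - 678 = -670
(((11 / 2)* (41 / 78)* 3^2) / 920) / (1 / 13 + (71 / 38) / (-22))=-94259 / 26680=-3.53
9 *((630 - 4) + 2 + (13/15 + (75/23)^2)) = 15223296/2645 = 5755.50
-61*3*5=-915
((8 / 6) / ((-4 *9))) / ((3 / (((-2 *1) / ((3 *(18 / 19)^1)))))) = 19 / 2187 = 0.01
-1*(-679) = 679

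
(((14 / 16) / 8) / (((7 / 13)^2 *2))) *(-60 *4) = -2535 / 56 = -45.27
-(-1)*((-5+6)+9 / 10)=19 / 10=1.90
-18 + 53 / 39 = -649 / 39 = -16.64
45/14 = 3.21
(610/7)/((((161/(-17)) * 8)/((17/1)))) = -88145/4508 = -19.55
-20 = -20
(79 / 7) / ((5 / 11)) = 869 / 35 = 24.83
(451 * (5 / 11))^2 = 42025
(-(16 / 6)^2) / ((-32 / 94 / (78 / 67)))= 24.32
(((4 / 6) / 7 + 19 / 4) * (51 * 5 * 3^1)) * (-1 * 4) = -103785 / 7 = -14826.43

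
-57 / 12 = -19 / 4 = -4.75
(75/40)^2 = 225/64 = 3.52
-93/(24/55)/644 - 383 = -1974921/5152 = -383.33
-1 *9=-9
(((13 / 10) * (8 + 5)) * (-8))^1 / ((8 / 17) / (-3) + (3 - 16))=34476 / 3355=10.28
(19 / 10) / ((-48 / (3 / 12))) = -19 / 1920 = -0.01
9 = 9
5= 5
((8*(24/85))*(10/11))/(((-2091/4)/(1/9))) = -512/1173051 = -0.00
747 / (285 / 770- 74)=-115038 / 11339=-10.15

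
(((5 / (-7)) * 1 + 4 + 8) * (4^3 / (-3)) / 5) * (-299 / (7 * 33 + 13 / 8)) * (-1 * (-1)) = 12093952 / 195405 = 61.89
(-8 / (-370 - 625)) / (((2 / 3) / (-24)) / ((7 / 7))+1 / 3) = 288 / 10945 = 0.03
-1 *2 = -2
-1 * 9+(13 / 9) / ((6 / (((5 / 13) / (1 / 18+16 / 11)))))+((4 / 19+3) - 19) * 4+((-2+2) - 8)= -1365086 / 17043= -80.10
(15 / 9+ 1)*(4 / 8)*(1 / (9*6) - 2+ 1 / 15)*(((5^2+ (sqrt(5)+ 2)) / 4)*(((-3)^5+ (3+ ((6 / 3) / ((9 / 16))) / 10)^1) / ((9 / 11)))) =30664304*sqrt(5) / 164025+ 30664304 / 6075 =5465.65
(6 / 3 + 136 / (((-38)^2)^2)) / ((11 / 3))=142173 / 260642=0.55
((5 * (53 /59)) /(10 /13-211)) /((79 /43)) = -148135 /12738513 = -0.01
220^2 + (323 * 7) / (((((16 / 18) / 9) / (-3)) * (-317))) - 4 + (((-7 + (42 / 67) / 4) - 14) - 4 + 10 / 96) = 49534014121 / 1019472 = 48587.91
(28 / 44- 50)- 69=-1302 / 11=-118.36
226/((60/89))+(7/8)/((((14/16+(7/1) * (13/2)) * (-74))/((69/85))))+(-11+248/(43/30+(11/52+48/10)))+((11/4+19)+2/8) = 967083330562/2513776485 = 384.71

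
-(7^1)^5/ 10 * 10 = -16807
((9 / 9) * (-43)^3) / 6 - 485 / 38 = -756044 / 57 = -13263.93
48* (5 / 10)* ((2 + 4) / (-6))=-24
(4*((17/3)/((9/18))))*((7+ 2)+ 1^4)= 1360/3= 453.33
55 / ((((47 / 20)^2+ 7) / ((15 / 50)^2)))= 1980 / 5009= 0.40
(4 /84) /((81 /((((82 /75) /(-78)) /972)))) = -41 /4836113100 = -0.00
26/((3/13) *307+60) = 338/1701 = 0.20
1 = 1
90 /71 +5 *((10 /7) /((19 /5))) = 29720 /9443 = 3.15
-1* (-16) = 16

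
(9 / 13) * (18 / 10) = 81 / 65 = 1.25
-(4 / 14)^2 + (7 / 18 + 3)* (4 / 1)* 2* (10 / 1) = 119524 / 441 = 271.03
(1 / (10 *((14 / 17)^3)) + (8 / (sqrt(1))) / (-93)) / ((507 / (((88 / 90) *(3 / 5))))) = 2611279 / 24259189500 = 0.00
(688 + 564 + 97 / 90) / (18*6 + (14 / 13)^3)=247771069 / 21601800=11.47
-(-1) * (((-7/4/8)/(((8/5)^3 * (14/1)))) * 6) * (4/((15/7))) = -175/4096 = -0.04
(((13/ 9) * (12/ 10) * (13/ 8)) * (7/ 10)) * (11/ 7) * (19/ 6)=35321/ 3600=9.81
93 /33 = 31 /11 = 2.82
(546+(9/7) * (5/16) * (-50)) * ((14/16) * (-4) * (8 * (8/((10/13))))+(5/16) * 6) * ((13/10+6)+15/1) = -76006522329/22400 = -3393148.32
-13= -13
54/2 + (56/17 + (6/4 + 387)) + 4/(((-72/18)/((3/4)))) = 28427/68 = 418.04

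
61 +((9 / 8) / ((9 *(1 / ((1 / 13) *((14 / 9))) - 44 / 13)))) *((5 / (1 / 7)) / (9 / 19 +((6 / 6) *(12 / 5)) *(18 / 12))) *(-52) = 3486172 / 70047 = 49.77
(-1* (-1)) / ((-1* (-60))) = 1 / 60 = 0.02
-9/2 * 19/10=-171/20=-8.55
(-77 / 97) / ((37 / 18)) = -1386 / 3589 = -0.39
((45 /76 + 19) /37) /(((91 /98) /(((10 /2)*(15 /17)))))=781725 /310726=2.52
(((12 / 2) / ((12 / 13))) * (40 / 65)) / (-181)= -4 / 181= -0.02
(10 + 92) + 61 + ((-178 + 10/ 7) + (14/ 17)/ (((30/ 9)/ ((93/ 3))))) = -3518/ 595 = -5.91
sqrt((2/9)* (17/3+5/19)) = 26* sqrt(57)/171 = 1.15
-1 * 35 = -35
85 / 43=1.98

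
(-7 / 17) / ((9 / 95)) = -665 / 153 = -4.35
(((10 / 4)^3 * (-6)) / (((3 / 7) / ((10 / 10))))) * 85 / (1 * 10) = -14875 / 8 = -1859.38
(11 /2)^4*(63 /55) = 83853 /80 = 1048.16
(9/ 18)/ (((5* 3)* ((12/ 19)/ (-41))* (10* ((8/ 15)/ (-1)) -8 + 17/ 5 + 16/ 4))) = 779/ 2136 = 0.36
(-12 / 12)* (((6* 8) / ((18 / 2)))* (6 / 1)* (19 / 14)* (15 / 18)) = -760 / 21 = -36.19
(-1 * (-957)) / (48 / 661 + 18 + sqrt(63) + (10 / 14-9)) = 200519318076 / 701865529-61465609359 * sqrt(7) / 701865529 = 53.99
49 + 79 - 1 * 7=121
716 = 716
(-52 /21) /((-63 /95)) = 3.73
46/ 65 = 0.71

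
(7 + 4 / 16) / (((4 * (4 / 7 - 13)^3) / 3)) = -343 / 121104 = -0.00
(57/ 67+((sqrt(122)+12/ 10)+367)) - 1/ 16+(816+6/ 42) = 1196.18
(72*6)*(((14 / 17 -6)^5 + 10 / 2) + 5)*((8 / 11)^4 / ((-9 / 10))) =10347716145315840 / 20788126337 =497770.51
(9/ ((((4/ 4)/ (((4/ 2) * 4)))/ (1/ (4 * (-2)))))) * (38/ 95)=-18/ 5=-3.60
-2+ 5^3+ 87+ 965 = 1175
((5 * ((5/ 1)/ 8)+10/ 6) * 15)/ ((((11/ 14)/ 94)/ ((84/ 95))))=1589070/ 209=7603.21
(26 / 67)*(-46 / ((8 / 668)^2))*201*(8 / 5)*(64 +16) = -3202103424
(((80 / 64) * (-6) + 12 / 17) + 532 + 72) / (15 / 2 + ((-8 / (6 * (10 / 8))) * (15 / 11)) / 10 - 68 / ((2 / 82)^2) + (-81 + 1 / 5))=-1116775 / 213893303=-0.01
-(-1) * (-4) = -4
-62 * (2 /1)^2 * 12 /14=-1488 /7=-212.57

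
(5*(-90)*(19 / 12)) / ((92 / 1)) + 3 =-873 / 184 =-4.74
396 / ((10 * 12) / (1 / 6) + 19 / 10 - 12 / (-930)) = 122760 / 223793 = 0.55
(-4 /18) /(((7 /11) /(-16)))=352 /63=5.59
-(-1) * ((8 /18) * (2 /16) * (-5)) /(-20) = 1 /72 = 0.01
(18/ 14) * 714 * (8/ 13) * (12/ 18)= 376.62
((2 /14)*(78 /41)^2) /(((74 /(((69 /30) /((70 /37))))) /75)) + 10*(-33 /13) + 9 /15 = -258571233 /10707970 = -24.15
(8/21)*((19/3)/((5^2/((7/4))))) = 38/225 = 0.17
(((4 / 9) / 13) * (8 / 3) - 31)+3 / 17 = -183380 / 5967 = -30.73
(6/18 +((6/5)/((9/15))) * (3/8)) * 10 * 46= 498.33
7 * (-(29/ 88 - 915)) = 563437/ 88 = 6402.69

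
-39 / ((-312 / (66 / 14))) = 33 / 56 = 0.59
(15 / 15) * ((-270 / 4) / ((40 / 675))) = -18225 / 16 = -1139.06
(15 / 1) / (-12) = -5 / 4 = -1.25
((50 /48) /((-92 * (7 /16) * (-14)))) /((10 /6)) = 5 /4508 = 0.00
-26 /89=-0.29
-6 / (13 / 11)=-66 / 13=-5.08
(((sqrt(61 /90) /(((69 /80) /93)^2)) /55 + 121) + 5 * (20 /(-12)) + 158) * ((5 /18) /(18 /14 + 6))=2152640 * sqrt(610) /8012763 + 14210 /1377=16.95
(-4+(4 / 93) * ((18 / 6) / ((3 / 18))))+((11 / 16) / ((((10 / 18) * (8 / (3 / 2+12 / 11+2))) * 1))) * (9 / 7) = -642389 / 277760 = -2.31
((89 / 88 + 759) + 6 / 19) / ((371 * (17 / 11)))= 1271267 / 958664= 1.33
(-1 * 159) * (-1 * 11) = 1749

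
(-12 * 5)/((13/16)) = -960/13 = -73.85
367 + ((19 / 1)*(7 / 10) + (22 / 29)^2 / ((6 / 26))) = 9657889 / 25230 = 382.79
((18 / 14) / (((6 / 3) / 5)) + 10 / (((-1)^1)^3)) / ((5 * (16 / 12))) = -1.02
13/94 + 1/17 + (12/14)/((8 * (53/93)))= 456651/1185716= 0.39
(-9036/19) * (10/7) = -90360/133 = -679.40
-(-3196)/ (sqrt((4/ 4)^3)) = 3196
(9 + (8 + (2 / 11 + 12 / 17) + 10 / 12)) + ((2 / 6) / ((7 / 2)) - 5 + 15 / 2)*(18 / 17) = 168617 / 7854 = 21.47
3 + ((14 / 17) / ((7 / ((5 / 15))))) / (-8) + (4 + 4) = 2243 / 204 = 11.00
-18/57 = -0.32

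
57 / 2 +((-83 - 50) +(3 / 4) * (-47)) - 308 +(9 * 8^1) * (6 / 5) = -7227 / 20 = -361.35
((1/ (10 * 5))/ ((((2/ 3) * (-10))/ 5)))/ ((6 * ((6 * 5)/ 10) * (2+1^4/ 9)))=-0.00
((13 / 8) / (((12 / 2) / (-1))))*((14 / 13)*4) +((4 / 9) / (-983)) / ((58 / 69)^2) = -1.17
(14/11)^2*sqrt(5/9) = 196*sqrt(5)/363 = 1.21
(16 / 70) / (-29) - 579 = -587693 / 1015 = -579.01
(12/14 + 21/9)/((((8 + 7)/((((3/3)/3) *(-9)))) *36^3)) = -67/4898880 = -0.00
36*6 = 216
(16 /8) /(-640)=-1 /320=-0.00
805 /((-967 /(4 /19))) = -3220 /18373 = -0.18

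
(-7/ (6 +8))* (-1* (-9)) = -9/ 2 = -4.50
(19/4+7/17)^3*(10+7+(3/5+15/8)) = 33686726229/12577280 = 2678.38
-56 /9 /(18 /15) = -140 /27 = -5.19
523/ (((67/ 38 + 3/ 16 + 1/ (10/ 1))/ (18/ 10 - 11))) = -7313632/ 3117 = -2346.37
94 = 94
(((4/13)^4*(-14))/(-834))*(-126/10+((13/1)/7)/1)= -96256/59549685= -0.00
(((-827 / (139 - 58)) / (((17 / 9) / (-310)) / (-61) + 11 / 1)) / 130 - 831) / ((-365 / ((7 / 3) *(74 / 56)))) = 3367386856201 / 479689976610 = 7.02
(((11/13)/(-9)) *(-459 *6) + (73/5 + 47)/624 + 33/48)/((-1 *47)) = -810293/146640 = -5.53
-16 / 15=-1.07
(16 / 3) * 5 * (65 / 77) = 5200 / 231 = 22.51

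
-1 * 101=-101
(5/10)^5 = 1/32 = 0.03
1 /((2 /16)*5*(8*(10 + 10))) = 1 /100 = 0.01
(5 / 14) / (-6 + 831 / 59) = 295 / 6678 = 0.04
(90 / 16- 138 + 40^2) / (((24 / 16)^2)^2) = 23482 / 81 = 289.90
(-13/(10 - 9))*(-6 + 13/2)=-13/2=-6.50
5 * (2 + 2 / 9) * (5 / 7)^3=12500 / 3087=4.05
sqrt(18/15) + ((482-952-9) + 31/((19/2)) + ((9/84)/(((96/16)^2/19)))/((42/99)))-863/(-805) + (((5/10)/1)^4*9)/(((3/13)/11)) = -1533921117/3426080 + sqrt(30)/5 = -446.62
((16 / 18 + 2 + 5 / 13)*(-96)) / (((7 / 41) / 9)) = -1507488 / 91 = -16565.80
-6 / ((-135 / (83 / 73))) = 0.05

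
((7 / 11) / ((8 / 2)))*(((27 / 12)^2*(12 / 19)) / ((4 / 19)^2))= 32319 / 2816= 11.48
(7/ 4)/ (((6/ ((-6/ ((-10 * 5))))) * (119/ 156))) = 39/ 850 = 0.05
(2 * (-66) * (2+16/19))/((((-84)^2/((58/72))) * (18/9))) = -319/14896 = -0.02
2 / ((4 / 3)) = 3 / 2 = 1.50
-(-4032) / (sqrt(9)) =1344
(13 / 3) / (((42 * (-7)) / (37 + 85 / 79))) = -19552 / 34839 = -0.56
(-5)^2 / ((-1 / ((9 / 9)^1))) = -25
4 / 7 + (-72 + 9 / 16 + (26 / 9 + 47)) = -21145 / 1008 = -20.98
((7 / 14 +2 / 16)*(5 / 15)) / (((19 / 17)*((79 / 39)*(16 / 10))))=5525 / 96064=0.06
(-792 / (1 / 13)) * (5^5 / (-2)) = 16087500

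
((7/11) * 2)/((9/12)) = 56/33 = 1.70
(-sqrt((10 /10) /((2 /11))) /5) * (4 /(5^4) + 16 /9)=-5018 * sqrt(22) /28125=-0.84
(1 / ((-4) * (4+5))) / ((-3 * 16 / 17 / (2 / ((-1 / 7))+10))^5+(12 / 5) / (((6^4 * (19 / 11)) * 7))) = -2832614715 / 17886732667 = -0.16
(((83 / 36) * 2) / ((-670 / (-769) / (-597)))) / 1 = -12701573 / 4020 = -3159.60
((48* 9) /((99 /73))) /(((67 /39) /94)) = 12845664 /737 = 17429.67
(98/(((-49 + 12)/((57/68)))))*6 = -8379/629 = -13.32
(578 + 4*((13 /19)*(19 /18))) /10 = 58.09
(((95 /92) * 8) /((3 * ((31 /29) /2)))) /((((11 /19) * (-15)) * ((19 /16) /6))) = -70528 /23529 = -3.00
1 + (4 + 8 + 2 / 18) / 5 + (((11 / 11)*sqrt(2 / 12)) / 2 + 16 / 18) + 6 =sqrt(6) / 12 + 464 / 45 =10.52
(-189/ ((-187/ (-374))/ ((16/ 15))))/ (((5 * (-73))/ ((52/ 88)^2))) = 85176/ 220825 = 0.39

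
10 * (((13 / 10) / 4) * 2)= 13 / 2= 6.50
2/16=1/8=0.12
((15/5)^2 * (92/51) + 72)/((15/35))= 205.88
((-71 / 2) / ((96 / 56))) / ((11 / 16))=-994 / 33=-30.12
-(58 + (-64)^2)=-4154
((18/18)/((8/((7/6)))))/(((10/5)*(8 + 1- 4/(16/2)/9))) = 3/368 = 0.01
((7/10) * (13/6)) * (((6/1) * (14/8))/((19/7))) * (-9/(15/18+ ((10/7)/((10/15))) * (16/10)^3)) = -4213755/766916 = -5.49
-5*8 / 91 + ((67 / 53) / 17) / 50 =-1795903 / 4099550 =-0.44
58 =58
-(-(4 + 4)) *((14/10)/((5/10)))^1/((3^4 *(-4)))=-28/405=-0.07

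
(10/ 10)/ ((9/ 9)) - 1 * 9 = -8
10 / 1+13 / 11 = 11.18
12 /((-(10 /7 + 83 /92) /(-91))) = 703248 /1501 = 468.52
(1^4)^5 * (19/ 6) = 19/ 6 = 3.17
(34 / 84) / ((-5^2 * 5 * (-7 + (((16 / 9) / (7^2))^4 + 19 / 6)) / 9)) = 16209796869 / 2132170029625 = 0.01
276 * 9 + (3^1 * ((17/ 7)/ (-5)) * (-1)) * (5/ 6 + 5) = 4985/ 2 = 2492.50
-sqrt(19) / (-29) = sqrt(19) / 29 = 0.15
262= 262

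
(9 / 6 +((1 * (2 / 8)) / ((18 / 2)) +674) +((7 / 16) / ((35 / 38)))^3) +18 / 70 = 2725196917 / 4032000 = 675.89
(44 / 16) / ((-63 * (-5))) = 11 / 1260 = 0.01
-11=-11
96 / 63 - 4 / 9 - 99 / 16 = -5149 / 1008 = -5.11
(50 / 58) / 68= 25 / 1972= 0.01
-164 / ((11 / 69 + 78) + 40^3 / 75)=-11316 / 64273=-0.18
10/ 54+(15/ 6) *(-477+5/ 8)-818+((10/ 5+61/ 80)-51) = -2221549/ 1080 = -2056.99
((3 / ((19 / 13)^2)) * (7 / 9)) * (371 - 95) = 108836 / 361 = 301.48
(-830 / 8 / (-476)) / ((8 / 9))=3735 / 15232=0.25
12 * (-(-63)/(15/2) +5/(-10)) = 94.80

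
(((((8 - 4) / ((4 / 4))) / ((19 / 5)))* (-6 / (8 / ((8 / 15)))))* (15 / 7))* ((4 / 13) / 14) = -240 / 12103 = -0.02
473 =473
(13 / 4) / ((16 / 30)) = 195 / 32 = 6.09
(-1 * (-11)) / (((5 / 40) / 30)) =2640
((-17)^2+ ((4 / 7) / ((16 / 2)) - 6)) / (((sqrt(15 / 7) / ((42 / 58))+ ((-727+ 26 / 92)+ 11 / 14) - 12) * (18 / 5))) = -126339957835 / 1185659775136 - 101327305 * sqrt(105) / 3556979325408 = -0.11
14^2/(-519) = -196/519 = -0.38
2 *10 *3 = 60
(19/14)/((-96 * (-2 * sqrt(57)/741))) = 247 * sqrt(57)/2688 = 0.69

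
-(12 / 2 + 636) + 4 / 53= -34022 / 53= -641.92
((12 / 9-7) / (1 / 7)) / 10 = -119 / 30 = -3.97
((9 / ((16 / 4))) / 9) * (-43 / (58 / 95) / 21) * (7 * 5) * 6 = -176.08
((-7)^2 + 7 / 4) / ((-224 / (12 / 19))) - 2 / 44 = -1261 / 6688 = -0.19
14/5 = 2.80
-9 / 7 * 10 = -90 / 7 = -12.86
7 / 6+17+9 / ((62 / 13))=1865 / 93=20.05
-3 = -3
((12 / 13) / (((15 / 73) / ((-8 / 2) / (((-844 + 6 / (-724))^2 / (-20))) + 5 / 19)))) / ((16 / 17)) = 115895785407217 / 92229001657468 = 1.26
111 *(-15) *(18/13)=-29970/13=-2305.38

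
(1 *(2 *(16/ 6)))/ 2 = 8/ 3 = 2.67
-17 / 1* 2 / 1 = -34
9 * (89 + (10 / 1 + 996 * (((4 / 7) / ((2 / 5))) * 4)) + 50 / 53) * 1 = 19337391 / 371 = 52122.35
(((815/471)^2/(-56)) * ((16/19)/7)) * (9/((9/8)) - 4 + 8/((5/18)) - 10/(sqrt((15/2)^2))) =-125405680/619601913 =-0.20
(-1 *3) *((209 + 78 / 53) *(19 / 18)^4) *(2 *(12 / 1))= -1453730755 / 77274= -18812.68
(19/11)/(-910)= -0.00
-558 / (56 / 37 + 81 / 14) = -289044 / 3781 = -76.45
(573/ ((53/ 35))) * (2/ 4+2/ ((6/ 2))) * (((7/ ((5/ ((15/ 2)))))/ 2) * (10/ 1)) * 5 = 24567375/ 212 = 115883.84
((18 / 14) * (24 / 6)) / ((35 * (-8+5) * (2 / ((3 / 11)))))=-18 / 2695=-0.01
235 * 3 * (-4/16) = -705/4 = -176.25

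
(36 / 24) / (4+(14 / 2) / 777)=333 / 890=0.37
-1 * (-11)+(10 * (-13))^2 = 16911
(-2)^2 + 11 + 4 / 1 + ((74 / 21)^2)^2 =33681715 / 194481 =173.19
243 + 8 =251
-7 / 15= -0.47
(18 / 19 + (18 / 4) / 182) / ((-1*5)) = -6723 / 34580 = -0.19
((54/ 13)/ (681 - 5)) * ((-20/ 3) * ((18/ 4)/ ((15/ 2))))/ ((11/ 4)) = -216/ 24167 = -0.01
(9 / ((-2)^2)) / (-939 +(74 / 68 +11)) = -51 / 21010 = -0.00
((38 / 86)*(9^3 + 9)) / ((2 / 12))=84132 / 43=1956.56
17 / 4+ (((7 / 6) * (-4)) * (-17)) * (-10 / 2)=-4709 / 12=-392.42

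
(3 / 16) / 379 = 3 / 6064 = 0.00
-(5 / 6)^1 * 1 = -5 / 6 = -0.83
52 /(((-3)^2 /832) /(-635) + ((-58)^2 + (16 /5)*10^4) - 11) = 27472640 /18677696951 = 0.00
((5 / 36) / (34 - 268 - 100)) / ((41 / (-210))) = 175 / 82164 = 0.00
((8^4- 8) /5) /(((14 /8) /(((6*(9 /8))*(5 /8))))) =1971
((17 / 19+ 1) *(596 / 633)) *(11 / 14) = 39336 / 28063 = 1.40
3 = 3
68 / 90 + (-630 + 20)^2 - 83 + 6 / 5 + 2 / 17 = 284594591 / 765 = 372019.07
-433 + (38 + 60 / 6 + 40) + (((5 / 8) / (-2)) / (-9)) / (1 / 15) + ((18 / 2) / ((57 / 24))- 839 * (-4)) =2749963 / 912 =3015.31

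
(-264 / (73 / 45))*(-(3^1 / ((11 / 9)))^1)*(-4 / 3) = -38880 / 73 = -532.60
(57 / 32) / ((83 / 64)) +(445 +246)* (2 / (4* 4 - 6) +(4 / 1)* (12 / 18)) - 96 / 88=27131839 / 13695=1981.15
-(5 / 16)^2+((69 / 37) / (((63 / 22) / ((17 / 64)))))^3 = -1421549302699 / 15371384684544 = -0.09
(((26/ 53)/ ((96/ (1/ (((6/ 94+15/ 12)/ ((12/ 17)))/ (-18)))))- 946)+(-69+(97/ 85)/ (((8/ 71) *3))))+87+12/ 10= -379414603/ 410856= -923.47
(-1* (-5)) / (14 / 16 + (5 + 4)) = 40 / 79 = 0.51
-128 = -128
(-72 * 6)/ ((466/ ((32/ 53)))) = -6912/ 12349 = -0.56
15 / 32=0.47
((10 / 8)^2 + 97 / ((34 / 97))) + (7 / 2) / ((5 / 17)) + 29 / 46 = 9097107 / 31280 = 290.83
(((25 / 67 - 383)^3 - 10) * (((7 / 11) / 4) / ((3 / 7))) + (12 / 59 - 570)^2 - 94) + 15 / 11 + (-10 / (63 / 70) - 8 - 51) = -4243375609628630197 / 207297288594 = -20470000.54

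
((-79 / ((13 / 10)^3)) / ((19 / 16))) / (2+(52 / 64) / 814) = -16462336000 / 1087864323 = -15.13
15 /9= 1.67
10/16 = 5/8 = 0.62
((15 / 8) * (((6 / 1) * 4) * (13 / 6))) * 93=18135 / 2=9067.50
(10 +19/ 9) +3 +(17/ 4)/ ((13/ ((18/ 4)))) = 15521/ 936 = 16.58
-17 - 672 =-689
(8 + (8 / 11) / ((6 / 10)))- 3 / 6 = 575 / 66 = 8.71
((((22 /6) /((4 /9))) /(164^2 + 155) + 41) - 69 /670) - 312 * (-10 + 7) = 976.90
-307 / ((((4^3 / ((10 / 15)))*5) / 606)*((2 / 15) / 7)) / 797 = -651147 / 25504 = -25.53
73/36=2.03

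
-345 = -345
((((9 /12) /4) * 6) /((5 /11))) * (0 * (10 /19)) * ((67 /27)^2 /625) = 0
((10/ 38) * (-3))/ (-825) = 1/ 1045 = 0.00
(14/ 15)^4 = 38416/ 50625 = 0.76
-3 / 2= -1.50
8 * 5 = 40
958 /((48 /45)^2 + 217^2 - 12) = 215550 /10592581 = 0.02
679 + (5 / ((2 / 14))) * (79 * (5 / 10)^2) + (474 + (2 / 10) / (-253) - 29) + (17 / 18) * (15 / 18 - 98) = 1723.48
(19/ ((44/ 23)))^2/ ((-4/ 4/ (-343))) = 65502367/ 1936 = 33833.87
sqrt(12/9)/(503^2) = 2 * sqrt(3)/759027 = 0.00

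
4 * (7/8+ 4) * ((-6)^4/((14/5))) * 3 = 189540/7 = 27077.14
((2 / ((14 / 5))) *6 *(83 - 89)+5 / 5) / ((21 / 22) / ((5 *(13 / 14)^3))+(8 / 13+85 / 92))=-1923209860 / 138339593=-13.90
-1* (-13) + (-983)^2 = 966302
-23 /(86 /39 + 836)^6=-80931106503 /1220364381449345663881000000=-0.00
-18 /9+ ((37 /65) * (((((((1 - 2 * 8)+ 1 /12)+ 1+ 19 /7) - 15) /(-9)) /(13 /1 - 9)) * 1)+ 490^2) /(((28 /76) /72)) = 896688573083 /19110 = 46922478.97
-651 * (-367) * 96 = 22936032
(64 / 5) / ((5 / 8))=512 / 25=20.48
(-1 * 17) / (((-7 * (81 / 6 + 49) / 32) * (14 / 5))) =544 / 1225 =0.44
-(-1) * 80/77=80/77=1.04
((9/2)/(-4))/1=-9/8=-1.12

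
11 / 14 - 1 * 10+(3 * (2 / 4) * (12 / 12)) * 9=30 / 7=4.29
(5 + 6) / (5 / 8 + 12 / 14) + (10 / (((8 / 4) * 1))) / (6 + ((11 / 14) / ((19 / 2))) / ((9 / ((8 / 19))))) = 93550681 / 11333318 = 8.25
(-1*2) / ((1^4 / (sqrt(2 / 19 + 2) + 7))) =-14 - 4*sqrt(190) / 19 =-16.90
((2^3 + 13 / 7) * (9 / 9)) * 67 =660.43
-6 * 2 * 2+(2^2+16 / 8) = -18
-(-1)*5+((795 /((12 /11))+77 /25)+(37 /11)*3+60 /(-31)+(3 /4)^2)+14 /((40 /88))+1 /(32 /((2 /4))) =423583953 /545600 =776.36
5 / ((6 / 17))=85 / 6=14.17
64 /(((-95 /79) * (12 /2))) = -2528 /285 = -8.87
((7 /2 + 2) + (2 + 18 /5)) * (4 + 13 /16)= 8547 /160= 53.42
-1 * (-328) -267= 61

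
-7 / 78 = -0.09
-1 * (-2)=2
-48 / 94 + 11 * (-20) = -10364 / 47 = -220.51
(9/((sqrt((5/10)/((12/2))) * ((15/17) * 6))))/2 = 17 * sqrt(3)/10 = 2.94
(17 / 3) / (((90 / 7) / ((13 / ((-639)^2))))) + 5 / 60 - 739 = -162926200721 / 220493340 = -738.92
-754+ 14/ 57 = -42964/ 57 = -753.75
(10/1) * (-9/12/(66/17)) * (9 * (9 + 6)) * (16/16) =-11475/44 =-260.80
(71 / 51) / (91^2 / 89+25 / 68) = 25276 / 1695999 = 0.01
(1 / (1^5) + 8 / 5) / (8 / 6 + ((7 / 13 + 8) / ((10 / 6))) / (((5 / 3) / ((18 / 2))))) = 2535 / 28273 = 0.09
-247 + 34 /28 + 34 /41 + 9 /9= -140031 /574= -243.96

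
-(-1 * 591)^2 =-349281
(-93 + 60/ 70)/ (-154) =645/ 1078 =0.60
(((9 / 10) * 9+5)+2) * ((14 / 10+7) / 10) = 3171 / 250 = 12.68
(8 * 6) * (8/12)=32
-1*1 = -1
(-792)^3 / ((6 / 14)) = -1159183872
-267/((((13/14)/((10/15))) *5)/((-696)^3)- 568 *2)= 840186611712/3574726557761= 0.24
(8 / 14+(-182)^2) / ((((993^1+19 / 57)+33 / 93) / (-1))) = -21564096 / 646891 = -33.33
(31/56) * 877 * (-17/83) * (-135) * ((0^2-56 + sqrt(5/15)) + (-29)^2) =20798055 * sqrt(3)/4648 + 48979419525/4648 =10545491.14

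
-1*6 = -6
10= 10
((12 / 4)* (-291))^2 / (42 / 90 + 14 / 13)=148615155 / 301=493738.06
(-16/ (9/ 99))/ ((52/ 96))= -4224/ 13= -324.92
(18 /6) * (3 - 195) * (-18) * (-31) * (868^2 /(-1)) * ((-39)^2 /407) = 368320038008832 /407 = 904963238350.94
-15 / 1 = -15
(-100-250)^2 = 122500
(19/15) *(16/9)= 304/135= 2.25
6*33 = 198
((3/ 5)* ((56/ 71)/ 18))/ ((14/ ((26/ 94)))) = 0.00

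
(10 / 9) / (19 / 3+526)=10 / 4791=0.00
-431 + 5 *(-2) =-441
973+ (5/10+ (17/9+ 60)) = 18637/18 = 1035.39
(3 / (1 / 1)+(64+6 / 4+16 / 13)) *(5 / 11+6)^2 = 9139333 / 3146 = 2905.06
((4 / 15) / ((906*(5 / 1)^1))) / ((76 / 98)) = 49 / 645525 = 0.00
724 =724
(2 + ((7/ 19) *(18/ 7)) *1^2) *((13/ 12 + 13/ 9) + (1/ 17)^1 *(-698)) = -330134/ 2907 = -113.57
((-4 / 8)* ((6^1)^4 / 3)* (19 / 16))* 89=-45657 / 2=-22828.50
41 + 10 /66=1358 /33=41.15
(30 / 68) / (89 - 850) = -15 / 25874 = -0.00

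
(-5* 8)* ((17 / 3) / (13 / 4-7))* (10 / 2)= 2720 / 9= 302.22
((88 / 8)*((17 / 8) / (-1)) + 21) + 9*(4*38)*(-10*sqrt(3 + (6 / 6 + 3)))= -13680*sqrt(7) - 19 / 8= -36196.25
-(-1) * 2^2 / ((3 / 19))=76 / 3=25.33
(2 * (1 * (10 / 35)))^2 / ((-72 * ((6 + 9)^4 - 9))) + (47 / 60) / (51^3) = 0.00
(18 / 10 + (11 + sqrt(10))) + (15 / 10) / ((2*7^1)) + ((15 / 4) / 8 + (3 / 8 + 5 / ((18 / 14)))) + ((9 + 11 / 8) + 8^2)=95.18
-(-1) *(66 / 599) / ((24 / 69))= 759 / 2396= 0.32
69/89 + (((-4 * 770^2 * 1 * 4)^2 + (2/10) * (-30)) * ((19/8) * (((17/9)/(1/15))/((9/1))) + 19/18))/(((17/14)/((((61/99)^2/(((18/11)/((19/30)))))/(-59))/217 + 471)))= 21413729784420054532329983556719/71898173412120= 297834128019868511.72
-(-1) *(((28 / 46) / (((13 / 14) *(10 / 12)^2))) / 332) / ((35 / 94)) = 23688 / 3102125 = 0.01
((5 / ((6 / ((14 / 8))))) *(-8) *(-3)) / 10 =3.50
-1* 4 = -4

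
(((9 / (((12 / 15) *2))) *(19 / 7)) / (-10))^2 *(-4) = -29241 / 3136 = -9.32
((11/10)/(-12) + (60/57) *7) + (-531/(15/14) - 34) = -1190897/2280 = -522.32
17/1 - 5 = 12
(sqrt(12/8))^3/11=3 * sqrt(6)/44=0.17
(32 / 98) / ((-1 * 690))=-8 / 16905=-0.00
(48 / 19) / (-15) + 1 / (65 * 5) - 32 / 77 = -276217 / 475475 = -0.58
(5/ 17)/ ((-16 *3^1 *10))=-1/ 1632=-0.00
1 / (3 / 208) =208 / 3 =69.33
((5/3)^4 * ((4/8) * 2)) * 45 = 3125/9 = 347.22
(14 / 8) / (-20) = -7 / 80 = -0.09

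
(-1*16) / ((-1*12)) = 4 / 3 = 1.33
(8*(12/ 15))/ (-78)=-16/ 195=-0.08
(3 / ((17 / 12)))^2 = 1296 / 289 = 4.48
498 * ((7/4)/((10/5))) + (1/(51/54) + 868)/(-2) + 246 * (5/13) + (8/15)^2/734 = 95.84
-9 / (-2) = 4.50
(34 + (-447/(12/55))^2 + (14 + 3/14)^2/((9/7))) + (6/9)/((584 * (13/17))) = 4015359691627/956592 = 4197567.71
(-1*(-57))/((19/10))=30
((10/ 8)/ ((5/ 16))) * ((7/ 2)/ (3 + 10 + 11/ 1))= 7/ 12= 0.58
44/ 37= 1.19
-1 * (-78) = 78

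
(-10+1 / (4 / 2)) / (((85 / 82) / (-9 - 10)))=14801 / 85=174.13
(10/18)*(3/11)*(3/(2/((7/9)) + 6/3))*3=105/352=0.30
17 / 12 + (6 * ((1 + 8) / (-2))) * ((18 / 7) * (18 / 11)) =-103667 / 924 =-112.19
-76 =-76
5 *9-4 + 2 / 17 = 699 / 17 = 41.12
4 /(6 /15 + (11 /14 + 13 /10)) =140 /87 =1.61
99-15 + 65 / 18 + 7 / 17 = 26935 / 306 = 88.02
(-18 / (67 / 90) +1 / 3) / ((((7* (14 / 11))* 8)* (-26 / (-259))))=-1950751 / 585312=-3.33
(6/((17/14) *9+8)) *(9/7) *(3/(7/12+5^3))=0.01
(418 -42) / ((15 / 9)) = 1128 / 5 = 225.60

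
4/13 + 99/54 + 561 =43925/78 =563.14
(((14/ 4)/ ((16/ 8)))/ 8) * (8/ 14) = 1/ 8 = 0.12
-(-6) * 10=60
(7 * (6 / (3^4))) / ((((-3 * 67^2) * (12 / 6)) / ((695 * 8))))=-38920 / 363609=-0.11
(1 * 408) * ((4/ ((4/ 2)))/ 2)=408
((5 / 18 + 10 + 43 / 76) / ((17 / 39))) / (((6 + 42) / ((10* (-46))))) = -11088415 / 46512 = -238.40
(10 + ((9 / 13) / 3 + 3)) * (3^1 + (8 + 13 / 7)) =15480 / 91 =170.11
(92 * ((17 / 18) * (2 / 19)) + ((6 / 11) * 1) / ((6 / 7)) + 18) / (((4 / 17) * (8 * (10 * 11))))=888403 / 6621120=0.13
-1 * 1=-1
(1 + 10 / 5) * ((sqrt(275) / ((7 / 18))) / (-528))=-0.24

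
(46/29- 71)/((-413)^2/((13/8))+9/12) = -104676/158289163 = -0.00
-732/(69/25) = -6100/23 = -265.22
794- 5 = 789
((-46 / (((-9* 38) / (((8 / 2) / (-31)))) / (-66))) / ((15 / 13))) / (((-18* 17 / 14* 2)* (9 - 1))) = -23023 / 8110530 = -0.00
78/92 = 39/46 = 0.85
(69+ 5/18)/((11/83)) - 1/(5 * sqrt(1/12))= 103501/198 - 2 * sqrt(3)/5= 522.04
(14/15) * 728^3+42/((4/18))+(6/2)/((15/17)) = 5401599814/15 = 360106654.27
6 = 6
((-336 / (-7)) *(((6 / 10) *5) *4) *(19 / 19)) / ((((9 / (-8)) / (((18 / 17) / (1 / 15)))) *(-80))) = 1728 / 17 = 101.65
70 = 70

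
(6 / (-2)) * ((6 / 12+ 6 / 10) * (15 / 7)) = -99 / 14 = -7.07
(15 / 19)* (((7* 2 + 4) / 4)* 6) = 405 / 19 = 21.32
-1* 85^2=-7225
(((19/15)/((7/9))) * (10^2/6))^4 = 1303210000/2401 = 542778.01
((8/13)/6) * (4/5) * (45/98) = 24/637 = 0.04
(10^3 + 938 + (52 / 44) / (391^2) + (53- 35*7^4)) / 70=-137972656391 / 117718370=-1172.06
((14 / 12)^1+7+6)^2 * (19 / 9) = 137275 / 324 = 423.69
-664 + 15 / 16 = -10609 / 16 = -663.06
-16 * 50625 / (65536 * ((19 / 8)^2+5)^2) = -5625 / 51529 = -0.11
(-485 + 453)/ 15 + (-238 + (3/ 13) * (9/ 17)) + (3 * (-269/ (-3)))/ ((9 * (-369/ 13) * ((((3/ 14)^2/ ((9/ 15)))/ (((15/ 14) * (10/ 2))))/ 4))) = -1962741959/ 3669705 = -534.85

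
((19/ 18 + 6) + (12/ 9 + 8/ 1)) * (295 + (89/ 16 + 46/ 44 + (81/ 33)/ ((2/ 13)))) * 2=1498895/ 144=10408.99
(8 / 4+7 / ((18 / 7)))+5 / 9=95 / 18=5.28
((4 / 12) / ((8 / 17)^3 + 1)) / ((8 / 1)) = 4913 / 130200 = 0.04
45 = 45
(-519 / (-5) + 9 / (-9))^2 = 264196 / 25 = 10567.84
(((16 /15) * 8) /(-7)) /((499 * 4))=-32 /52395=-0.00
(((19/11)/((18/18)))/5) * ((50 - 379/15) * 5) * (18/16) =21147/440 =48.06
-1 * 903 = -903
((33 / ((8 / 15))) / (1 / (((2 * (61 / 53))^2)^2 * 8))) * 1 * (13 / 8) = 178195973670 / 7890481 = 22583.66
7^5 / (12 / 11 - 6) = -184877 / 54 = -3423.65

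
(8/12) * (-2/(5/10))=-2.67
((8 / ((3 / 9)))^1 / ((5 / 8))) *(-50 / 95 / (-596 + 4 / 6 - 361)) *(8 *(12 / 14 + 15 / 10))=152064 / 381577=0.40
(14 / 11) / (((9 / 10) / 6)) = 280 / 33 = 8.48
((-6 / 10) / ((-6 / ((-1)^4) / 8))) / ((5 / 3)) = 12 / 25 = 0.48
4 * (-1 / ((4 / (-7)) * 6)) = 7 / 6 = 1.17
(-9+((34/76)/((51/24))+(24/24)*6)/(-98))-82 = -84780/931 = -91.06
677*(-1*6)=-4062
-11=-11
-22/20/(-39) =11/390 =0.03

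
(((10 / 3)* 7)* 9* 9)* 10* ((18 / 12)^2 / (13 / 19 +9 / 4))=3231900 / 223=14492.83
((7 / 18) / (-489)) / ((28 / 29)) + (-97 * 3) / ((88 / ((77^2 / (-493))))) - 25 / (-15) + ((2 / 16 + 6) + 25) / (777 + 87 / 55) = 1141763440217 / 27529064784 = 41.47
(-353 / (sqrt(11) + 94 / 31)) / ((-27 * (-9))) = 1028642 / 421605-339233 * sqrt(11) / 421605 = -0.23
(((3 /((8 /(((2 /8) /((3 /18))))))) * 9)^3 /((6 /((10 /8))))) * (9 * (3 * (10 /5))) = 23914845 /16384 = 1459.65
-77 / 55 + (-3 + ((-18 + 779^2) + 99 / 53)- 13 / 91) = 606820.33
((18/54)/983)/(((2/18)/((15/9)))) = 5/983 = 0.01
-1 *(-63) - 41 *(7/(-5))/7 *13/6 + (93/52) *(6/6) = 64393/780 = 82.56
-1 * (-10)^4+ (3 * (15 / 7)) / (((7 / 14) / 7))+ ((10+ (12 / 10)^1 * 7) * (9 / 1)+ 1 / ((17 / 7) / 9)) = -827959 / 85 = -9740.69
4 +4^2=20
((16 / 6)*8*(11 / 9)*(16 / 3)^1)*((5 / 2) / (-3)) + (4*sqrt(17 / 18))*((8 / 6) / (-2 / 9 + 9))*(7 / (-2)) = -28160 / 243 -28*sqrt(34) / 79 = -117.95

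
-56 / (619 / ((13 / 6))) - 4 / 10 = -5534 / 9285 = -0.60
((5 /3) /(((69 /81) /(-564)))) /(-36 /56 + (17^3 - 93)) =-355320 /1551833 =-0.23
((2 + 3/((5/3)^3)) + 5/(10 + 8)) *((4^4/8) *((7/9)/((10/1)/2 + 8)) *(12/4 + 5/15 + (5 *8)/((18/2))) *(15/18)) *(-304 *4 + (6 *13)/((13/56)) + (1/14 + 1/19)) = -86280958456/2700945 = -31944.73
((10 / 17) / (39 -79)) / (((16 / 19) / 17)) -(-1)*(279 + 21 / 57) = 339351 / 1216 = 279.07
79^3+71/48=23665943/48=493040.48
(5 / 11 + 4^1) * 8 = 392 / 11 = 35.64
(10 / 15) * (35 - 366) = -662 / 3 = -220.67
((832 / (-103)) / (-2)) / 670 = 208 / 34505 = 0.01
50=50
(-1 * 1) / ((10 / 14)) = -7 / 5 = -1.40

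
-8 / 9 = -0.89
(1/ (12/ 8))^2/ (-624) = -1/ 1404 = -0.00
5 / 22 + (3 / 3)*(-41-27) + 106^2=245701 / 22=11168.23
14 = 14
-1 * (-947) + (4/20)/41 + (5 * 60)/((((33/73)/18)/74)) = 1995473496/2255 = 884910.64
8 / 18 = 4 / 9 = 0.44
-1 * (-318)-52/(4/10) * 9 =-852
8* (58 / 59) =464 / 59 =7.86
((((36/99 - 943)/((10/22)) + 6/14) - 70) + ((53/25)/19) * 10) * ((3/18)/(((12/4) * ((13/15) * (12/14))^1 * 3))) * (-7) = 2493050/6669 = 373.83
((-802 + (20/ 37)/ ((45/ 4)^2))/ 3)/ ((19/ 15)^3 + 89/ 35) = -1051566775/ 17996652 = -58.43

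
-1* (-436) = 436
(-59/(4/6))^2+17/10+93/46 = 3604547/460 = 7835.97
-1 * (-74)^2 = -5476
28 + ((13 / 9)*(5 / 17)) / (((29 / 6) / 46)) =47392 / 1479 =32.04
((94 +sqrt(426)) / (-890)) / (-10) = sqrt(426) / 8900 +47 / 4450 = 0.01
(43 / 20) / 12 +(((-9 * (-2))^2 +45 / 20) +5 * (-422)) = -428057 / 240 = -1783.57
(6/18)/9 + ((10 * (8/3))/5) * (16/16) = 145/27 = 5.37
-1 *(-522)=522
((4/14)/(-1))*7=-2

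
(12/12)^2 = 1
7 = 7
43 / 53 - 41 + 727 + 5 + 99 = 41913 / 53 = 790.81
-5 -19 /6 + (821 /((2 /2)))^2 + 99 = 4044791 /6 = 674131.83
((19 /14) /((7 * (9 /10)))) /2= 95 /882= 0.11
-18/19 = -0.95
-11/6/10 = -11/60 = -0.18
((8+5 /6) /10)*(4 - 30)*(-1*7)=4823 /30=160.77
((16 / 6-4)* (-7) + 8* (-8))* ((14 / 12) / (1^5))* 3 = -191.33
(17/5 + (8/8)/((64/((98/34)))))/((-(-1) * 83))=18741/451520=0.04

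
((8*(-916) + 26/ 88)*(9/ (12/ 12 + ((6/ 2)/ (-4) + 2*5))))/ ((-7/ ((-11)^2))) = 31919481/ 287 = 111217.70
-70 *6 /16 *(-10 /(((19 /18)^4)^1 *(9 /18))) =55112400 /130321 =422.90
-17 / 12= -1.42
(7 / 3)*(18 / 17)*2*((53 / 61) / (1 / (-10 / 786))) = -7420 / 135847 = -0.05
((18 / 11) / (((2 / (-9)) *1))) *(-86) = 6966 / 11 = 633.27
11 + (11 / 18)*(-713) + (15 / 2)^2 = -13265 / 36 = -368.47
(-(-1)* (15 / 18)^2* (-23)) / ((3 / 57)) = -10925 / 36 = -303.47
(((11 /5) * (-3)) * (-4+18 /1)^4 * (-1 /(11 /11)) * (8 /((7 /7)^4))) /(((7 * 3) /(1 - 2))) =-482944 /5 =-96588.80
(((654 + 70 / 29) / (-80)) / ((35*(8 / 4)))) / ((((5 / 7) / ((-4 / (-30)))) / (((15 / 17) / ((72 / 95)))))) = -90421 / 3549600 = -0.03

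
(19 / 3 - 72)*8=-1576 / 3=-525.33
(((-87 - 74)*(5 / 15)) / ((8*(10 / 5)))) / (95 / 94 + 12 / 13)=-98371 / 56712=-1.73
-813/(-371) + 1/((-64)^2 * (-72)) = 239763085/109412352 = 2.19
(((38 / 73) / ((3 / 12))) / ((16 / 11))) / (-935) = -19 / 12410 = -0.00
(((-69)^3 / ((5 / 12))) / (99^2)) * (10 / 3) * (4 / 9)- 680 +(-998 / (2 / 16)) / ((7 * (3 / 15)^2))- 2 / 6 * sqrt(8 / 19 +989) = -670369528 / 22869- sqrt(357181) / 57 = -29323.95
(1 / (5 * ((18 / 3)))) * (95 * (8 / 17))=76 / 51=1.49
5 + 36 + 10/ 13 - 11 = 400/ 13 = 30.77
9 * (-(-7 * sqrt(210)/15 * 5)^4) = -11764900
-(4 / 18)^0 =-1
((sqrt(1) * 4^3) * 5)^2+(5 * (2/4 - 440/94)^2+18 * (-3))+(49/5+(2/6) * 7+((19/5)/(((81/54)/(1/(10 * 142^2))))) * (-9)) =85559195770999/835167675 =102445.53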